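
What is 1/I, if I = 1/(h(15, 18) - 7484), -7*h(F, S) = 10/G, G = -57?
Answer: -2986106/399 ≈ -7484.0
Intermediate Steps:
h(F, S) = 10/399 (h(F, S) = -10/(7*(-57)) = -10*(-1)/(7*57) = -⅐*(-10/57) = 10/399)
I = -399/2986106 (I = 1/(10/399 - 7484) = 1/(-2986106/399) = -399/2986106 ≈ -0.00013362)
1/I = 1/(-399/2986106) = -2986106/399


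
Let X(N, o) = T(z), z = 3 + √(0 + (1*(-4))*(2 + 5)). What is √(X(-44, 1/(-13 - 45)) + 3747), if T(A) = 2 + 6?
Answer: √3755 ≈ 61.278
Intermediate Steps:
z = 3 + 2*I*√7 (z = 3 + √(0 - 4*7) = 3 + √(0 - 28) = 3 + √(-28) = 3 + 2*I*√7 ≈ 3.0 + 5.2915*I)
T(A) = 8
X(N, o) = 8
√(X(-44, 1/(-13 - 45)) + 3747) = √(8 + 3747) = √3755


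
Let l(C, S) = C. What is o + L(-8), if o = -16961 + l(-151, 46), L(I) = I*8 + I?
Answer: -17184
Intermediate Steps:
L(I) = 9*I (L(I) = 8*I + I = 9*I)
o = -17112 (o = -16961 - 151 = -17112)
o + L(-8) = -17112 + 9*(-8) = -17112 - 72 = -17184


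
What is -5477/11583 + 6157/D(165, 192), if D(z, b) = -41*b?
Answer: -38143825/30393792 ≈ -1.2550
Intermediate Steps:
-5477/11583 + 6157/D(165, 192) = -5477/11583 + 6157/((-41*192)) = -5477*1/11583 + 6157/(-7872) = -5477/11583 + 6157*(-1/7872) = -5477/11583 - 6157/7872 = -38143825/30393792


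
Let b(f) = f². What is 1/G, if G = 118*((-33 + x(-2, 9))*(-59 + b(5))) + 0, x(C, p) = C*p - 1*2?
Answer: 1/212636 ≈ 4.7029e-6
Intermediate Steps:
x(C, p) = -2 + C*p (x(C, p) = C*p - 2 = -2 + C*p)
G = 212636 (G = 118*((-33 + (-2 - 2*9))*(-59 + 5²)) + 0 = 118*((-33 + (-2 - 18))*(-59 + 25)) + 0 = 118*((-33 - 20)*(-34)) + 0 = 118*(-53*(-34)) + 0 = 118*1802 + 0 = 212636 + 0 = 212636)
1/G = 1/212636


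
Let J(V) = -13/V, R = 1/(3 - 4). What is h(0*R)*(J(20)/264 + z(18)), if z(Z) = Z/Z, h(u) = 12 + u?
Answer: 5267/440 ≈ 11.970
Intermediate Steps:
R = -1 (R = 1/(-1) = -1)
z(Z) = 1
h(0*R)*(J(20)/264 + z(18)) = (12 + 0*(-1))*(-13/20/264 + 1) = (12 + 0)*(-13*1/20*(1/264) + 1) = 12*(-13/20*1/264 + 1) = 12*(-13/5280 + 1) = 12*(5267/5280) = 5267/440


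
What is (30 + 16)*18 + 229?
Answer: 1057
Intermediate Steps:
(30 + 16)*18 + 229 = 46*18 + 229 = 828 + 229 = 1057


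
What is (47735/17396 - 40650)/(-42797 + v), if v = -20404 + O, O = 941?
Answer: 141419933/216614992 ≈ 0.65286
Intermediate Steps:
v = -19463 (v = -20404 + 941 = -19463)
(47735/17396 - 40650)/(-42797 + v) = (47735/17396 - 40650)/(-42797 - 19463) = (47735*(1/17396) - 40650)/(-62260) = (47735/17396 - 40650)*(-1/62260) = -707099665/17396*(-1/62260) = 141419933/216614992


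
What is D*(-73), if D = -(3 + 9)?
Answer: 876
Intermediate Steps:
D = -12 (D = -1*12 = -12)
D*(-73) = -12*(-73) = 876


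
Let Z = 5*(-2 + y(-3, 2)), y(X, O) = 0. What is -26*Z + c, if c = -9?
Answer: 251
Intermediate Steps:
Z = -10 (Z = 5*(-2 + 0) = 5*(-2) = -10)
-26*Z + c = -26*(-10) - 9 = 260 - 9 = 251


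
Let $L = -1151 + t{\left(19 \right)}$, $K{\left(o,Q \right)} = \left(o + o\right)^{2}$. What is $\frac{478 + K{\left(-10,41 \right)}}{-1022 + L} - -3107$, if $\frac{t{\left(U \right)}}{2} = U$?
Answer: $\frac{6632567}{2135} \approx 3106.6$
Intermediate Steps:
$t{\left(U \right)} = 2 U$
$K{\left(o,Q \right)} = 4 o^{2}$ ($K{\left(o,Q \right)} = \left(2 o\right)^{2} = 4 o^{2}$)
$L = -1113$ ($L = -1151 + 2 \cdot 19 = -1151 + 38 = -1113$)
$\frac{478 + K{\left(-10,41 \right)}}{-1022 + L} - -3107 = \frac{478 + 4 \left(-10\right)^{2}}{-1022 - 1113} - -3107 = \frac{478 + 4 \cdot 100}{-2135} + 3107 = \left(478 + 400\right) \left(- \frac{1}{2135}\right) + 3107 = 878 \left(- \frac{1}{2135}\right) + 3107 = - \frac{878}{2135} + 3107 = \frac{6632567}{2135}$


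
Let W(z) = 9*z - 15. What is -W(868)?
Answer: -7797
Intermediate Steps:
W(z) = -15 + 9*z
-W(868) = -(-15 + 9*868) = -(-15 + 7812) = -1*7797 = -7797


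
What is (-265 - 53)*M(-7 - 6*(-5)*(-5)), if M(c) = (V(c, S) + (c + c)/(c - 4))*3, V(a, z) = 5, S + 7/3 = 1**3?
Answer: -1067526/161 ≈ -6630.6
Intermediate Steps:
S = -4/3 (S = -7/3 + 1**3 = -7/3 + 1 = -4/3 ≈ -1.3333)
M(c) = 15 + 6*c/(-4 + c) (M(c) = (5 + (c + c)/(c - 4))*3 = (5 + (2*c)/(-4 + c))*3 = (5 + 2*c/(-4 + c))*3 = 15 + 6*c/(-4 + c))
(-265 - 53)*M(-7 - 6*(-5)*(-5)) = (-265 - 53)*(3*(-20 + 7*(-7 - 6*(-5)*(-5)))/(-4 + (-7 - 6*(-5)*(-5)))) = -954*(-20 + 7*(-7 - (-30)*(-5)))/(-4 + (-7 - (-30)*(-5))) = -954*(-20 + 7*(-7 - 1*150))/(-4 + (-7 - 1*150)) = -954*(-20 + 7*(-7 - 150))/(-4 + (-7 - 150)) = -954*(-20 + 7*(-157))/(-4 - 157) = -954*(-20 - 1099)/(-161) = -954*(-1)*(-1119)/161 = -318*3357/161 = -1067526/161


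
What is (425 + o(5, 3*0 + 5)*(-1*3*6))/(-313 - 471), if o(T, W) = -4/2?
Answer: -461/784 ≈ -0.58801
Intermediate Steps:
o(T, W) = -2 (o(T, W) = -4*½ = -2)
(425 + o(5, 3*0 + 5)*(-1*3*6))/(-313 - 471) = (425 - 2*(-1*3)*6)/(-313 - 471) = (425 - (-6)*6)/(-784) = (425 - 2*(-18))*(-1/784) = (425 + 36)*(-1/784) = 461*(-1/784) = -461/784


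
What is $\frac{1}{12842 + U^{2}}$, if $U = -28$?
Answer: $\frac{1}{13626} \approx 7.3389 \cdot 10^{-5}$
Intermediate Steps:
$\frac{1}{12842 + U^{2}} = \frac{1}{12842 + \left(-28\right)^{2}} = \frac{1}{12842 + 784} = \frac{1}{13626}$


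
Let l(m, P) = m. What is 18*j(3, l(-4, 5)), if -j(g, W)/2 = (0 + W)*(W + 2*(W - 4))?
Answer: -2880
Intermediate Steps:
j(g, W) = -2*W*(-8 + 3*W) (j(g, W) = -2*(0 + W)*(W + 2*(W - 4)) = -2*W*(W + 2*(-4 + W)) = -2*W*(W + (-8 + 2*W)) = -2*W*(-8 + 3*W))
18*j(3, l(-4, 5)) = 18*(2*(-4)*(8 - 3*(-4))) = 18*(2*(-4)*(8 + 12)) = 18*(2*(-4)*20) = 18*(-160) = -2880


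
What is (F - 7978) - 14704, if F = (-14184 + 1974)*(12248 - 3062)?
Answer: -112183742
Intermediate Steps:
F = -112161060 (F = -12210*9186 = -112161060)
(F - 7978) - 14704 = (-112161060 - 7978) - 14704 = -112169038 - 14704 = -112183742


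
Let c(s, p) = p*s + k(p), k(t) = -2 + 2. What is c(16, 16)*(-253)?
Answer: -64768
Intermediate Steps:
k(t) = 0
c(s, p) = p*s (c(s, p) = p*s + 0 = p*s)
c(16, 16)*(-253) = (16*16)*(-253) = 256*(-253) = -64768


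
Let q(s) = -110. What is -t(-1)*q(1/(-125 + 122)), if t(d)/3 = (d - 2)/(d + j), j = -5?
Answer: 165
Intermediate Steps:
t(d) = 3*(-2 + d)/(-5 + d) (t(d) = 3*((d - 2)/(d - 5)) = 3*((-2 + d)/(-5 + d)) = 3*(-2 + d)/(-5 + d))
-t(-1)*q(1/(-125 + 122)) = -3*(-2 - 1)/(-5 - 1)*(-110) = -3*(-3)/(-6)*(-110) = -3*(-1/6)*(-3)*(-110) = -3*(-110)/2 = -1*(-165) = 165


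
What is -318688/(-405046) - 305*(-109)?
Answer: 6733036479/202523 ≈ 33246.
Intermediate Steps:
-318688/(-405046) - 305*(-109) = -318688*(-1/405046) - 1*(-33245) = 159344/202523 + 33245 = 6733036479/202523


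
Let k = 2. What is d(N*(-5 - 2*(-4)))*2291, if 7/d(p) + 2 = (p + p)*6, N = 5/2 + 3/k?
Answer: 16037/142 ≈ 112.94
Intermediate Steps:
N = 4 (N = 5/2 + 3/2 = 4)
d(p) = 7/(-2 + 12*p) (d(p) = 7/(-2 + (p + p)*6) = 7/(-2 + (2*p)*6) = 7/(-2 + 12*p))
d(N*(-5 - 2*(-4)))*2291 = (7/(2*(-1 + 6*(4*(-5 - 2*(-4))))))*2291 = (7/(2*(-1 + 6*(4*(-5 + 8)))))*2291 = (7/(2*(-1 + 6*(4*3))))*2291 = (7/(2*(-1 + 6*12)))*2291 = (7/(2*(-1 + 72)))*2291 = ((7/2)/71)*2291 = ((7/2)*(1/71))*2291 = (7/142)*2291 = 16037/142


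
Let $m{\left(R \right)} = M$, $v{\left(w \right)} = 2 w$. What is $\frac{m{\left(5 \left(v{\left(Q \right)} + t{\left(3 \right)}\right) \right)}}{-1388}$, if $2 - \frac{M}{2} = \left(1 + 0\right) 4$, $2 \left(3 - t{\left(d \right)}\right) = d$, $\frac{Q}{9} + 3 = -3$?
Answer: $\frac{1}{347} \approx 0.0028818$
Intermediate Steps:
$Q = -54$ ($Q = -27 + 9 \left(-3\right) = -27 - 27 = -54$)
$t{\left(d \right)} = 3 - \frac{d}{2}$
$M = -4$ ($M = 4 - 2 \left(1 + 0\right) 4 = 4 - 2 \cdot 1 \cdot 4 = 4 - 8 = -4$)
$m{\left(R \right)} = -4$
$\frac{m{\left(5 \left(v{\left(Q \right)} + t{\left(3 \right)}\right) \right)}}{-1388} = - \frac{4}{-1388} = \left(-4\right) \left(- \frac{1}{1388}\right) = \frac{1}{347}$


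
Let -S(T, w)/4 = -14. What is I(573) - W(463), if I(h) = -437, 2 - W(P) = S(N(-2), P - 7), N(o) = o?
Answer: -383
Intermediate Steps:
S(T, w) = 56 (S(T, w) = -4*(-14) = 56)
W(P) = -54 (W(P) = 2 - 1*56 = 2 - 56 = -54)
I(573) - W(463) = -437 - 1*(-54) = -437 + 54 = -383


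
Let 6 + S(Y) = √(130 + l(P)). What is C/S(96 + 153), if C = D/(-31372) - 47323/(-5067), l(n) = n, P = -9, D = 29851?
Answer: 1333362139/794809620 ≈ 1.6776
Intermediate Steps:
S(Y) = 5 (S(Y) = -6 + √(130 - 9) = -6 + √121 = -6 + 11 = 5)
C = 1333362139/158961924 (C = 29851/(-31372) - 47323/(-5067) = 29851*(-1/31372) - 47323*(-1/5067) = -29851/31372 + 47323/5067 = 1333362139/158961924 ≈ 8.3879)
C/S(96 + 153) = (1333362139/158961924)/5 = (1333362139/158961924)*(⅕) = 1333362139/794809620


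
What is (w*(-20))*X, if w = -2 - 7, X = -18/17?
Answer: -3240/17 ≈ -190.59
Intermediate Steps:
X = -18/17 (X = -18*1/17 = -18/17 ≈ -1.0588)
w = -9
(w*(-20))*X = -9*(-20)*(-18/17) = 180*(-18/17) = -3240/17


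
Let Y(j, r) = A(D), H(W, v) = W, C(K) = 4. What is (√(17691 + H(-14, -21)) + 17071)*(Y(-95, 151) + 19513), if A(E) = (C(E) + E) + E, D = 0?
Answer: 333174707 + 19517*√17677 ≈ 3.3577e+8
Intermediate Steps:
A(E) = 4 + 2*E (A(E) = (4 + E) + E = 4 + 2*E)
Y(j, r) = 4 (Y(j, r) = 4 + 2*0 = 4 + 0 = 4)
(√(17691 + H(-14, -21)) + 17071)*(Y(-95, 151) + 19513) = (√(17691 - 14) + 17071)*(4 + 19513) = (√17677 + 17071)*19517 = (17071 + √17677)*19517 = 333174707 + 19517*√17677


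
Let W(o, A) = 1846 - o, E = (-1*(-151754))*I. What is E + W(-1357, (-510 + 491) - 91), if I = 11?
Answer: 1672497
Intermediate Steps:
E = 1669294 (E = -1*(-151754)*11 = 151754*11 = 1669294)
E + W(-1357, (-510 + 491) - 91) = 1669294 + (1846 - 1*(-1357)) = 1669294 + (1846 + 1357) = 1669294 + 3203 = 1672497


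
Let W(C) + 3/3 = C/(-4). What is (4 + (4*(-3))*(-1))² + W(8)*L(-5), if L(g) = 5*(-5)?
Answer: 331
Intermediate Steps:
W(C) = -1 - C/4 (W(C) = -1 + C/(-4) = -1 + C*(-¼) = -1 - C/4)
L(g) = -25
(4 + (4*(-3))*(-1))² + W(8)*L(-5) = (4 + (4*(-3))*(-1))² + (-1 - ¼*8)*(-25) = (4 - 12*(-1))² + (-1 - 2)*(-25) = (4 + 12)² - 3*(-25) = 16² + 75 = 256 + 75 = 331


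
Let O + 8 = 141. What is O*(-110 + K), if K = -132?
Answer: -32186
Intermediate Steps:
O = 133 (O = -8 + 141 = 133)
O*(-110 + K) = 133*(-110 - 132) = 133*(-242) = -32186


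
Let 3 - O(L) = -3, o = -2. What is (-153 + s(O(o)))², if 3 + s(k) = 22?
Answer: 17956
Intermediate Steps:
O(L) = 6 (O(L) = 3 - 1*(-3) = 3 + 3 = 6)
s(k) = 19 (s(k) = -3 + 22 = 19)
(-153 + s(O(o)))² = (-153 + 19)² = (-134)² = 17956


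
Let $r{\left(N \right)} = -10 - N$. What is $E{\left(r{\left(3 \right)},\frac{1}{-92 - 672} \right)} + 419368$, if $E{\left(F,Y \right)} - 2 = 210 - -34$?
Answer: $419614$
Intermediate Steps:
$E{\left(F,Y \right)} = 246$ ($E{\left(F,Y \right)} = 2 + \left(210 - -34\right) = 2 + \left(210 + 34\right) = 2 + 244 = 246$)
$E{\left(r{\left(3 \right)},\frac{1}{-92 - 672} \right)} + 419368 = 246 + 419368 = 419614$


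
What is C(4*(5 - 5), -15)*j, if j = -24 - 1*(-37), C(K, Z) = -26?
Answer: -338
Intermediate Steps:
j = 13 (j = -24 + 37 = 13)
C(4*(5 - 5), -15)*j = -26*13 = -338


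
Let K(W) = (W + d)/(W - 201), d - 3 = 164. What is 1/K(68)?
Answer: -133/235 ≈ -0.56596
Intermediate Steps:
d = 167 (d = 3 + 164 = 167)
K(W) = (167 + W)/(-201 + W) (K(W) = (W + 167)/(W - 201) = (167 + W)/(-201 + W))
1/K(68) = 1/((167 + 68)/(-201 + 68)) = 1/(235/(-133)) = 1/(-1/133*235) = 1/(-235/133) = -133/235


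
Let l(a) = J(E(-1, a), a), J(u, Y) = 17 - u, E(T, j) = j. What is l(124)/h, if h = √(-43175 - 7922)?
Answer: 107*I*√51097/51097 ≈ 0.47335*I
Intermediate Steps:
h = I*√51097 (h = √(-51097) = I*√51097 ≈ 226.05*I)
l(a) = 17 - a
l(124)/h = (17 - 1*124)/((I*√51097)) = (17 - 124)*(-I*√51097/51097) = -(-107)*I*√51097/51097 = 107*I*√51097/51097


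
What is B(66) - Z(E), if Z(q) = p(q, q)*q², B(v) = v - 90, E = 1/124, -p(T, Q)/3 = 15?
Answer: -368979/15376 ≈ -23.997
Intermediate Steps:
p(T, Q) = -45 (p(T, Q) = -3*15 = -45)
E = 1/124 ≈ 0.0080645
B(v) = -90 + v
Z(q) = -45*q²
B(66) - Z(E) = (-90 + 66) - (-45)*(1/124)² = -24 - (-45)/15376 = -24 - 1*(-45/15376) = -24 + 45/15376 = -368979/15376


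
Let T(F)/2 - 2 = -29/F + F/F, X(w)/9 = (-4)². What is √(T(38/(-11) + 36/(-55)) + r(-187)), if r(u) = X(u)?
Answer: √2095585/113 ≈ 12.811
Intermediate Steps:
X(w) = 144 (X(w) = 9*(-4)² = 9*16 = 144)
r(u) = 144
T(F) = 6 - 58/F (T(F) = 4 + 2*(-29/F + F/F) = 4 + 2*(-29/F + 1) = 4 + 2*(1 - 29/F) = 4 + (2 - 58/F) = 6 - 58/F)
√(T(38/(-11) + 36/(-55)) + r(-187)) = √((6 - 58/(38/(-11) + 36/(-55))) + 144) = √((6 - 58/(38*(-1/11) + 36*(-1/55))) + 144) = √((6 - 58/(-38/11 - 36/55)) + 144) = √((6 - 58/(-226/55)) + 144) = √((6 - 58*(-55/226)) + 144) = √((6 + 1595/113) + 144) = √(2273/113 + 144) = √(18545/113) = √2095585/113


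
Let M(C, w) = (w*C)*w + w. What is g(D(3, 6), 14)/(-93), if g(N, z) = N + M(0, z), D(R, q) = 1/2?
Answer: -29/186 ≈ -0.15591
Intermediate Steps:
M(C, w) = w + C*w² (M(C, w) = (C*w)*w + w = C*w² + w = w + C*w²)
D(R, q) = ½
g(N, z) = N + z (g(N, z) = N + z*(1 + 0*z) = N + z*(1 + 0) = N + z*1 = N + z)
g(D(3, 6), 14)/(-93) = (½ + 14)/(-93) = (29/2)*(-1/93) = -29/186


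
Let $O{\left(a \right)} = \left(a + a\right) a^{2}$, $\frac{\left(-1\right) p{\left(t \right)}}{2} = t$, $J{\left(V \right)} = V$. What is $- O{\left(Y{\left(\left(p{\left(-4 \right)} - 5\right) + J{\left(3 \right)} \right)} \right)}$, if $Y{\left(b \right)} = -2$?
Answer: $16$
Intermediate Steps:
$p{\left(t \right)} = - 2 t$
$O{\left(a \right)} = 2 a^{3}$ ($O{\left(a \right)} = 2 a a^{2} = 2 a^{3}$)
$- O{\left(Y{\left(\left(p{\left(-4 \right)} - 5\right) + J{\left(3 \right)} \right)} \right)} = - 2 \left(-2\right)^{3} = - 2 \left(-8\right) = \left(-1\right) \left(-16\right) = 16$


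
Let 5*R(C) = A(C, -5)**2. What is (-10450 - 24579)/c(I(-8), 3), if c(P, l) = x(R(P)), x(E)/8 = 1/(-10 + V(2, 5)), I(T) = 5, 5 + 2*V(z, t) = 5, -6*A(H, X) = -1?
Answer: 175145/4 ≈ 43786.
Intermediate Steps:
A(H, X) = 1/6 (A(H, X) = -1/6*(-1) = 1/6)
V(z, t) = 0 (V(z, t) = -5/2 + (1/2)*5 = -5/2 + 5/2 = 0)
R(C) = 1/180 (R(C) = (1/6)**2/5 = (1/5)*(1/36) = 1/180)
x(E) = -4/5 (x(E) = 8/(-10 + 0) = 8/(-10) = 8*(-1/10) = -4/5)
c(P, l) = -4/5
(-10450 - 24579)/c(I(-8), 3) = (-10450 - 24579)/(-4/5) = -35029*(-5/4) = 175145/4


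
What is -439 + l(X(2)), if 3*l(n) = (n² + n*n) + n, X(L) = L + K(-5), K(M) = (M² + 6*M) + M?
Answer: -399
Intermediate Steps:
K(M) = M² + 7*M
X(L) = -10 + L (X(L) = L - 5*(7 - 5) = L - 5*2 = L - 10 = -10 + L)
l(n) = n/3 + 2*n²/3 (l(n) = ((n² + n*n) + n)/3 = ((n² + n²) + n)/3 = (2*n² + n)/3 = (n + 2*n²)/3 = n/3 + 2*n²/3)
-439 + l(X(2)) = -439 + (-10 + 2)*(1 + 2*(-10 + 2))/3 = -439 + (⅓)*(-8)*(1 + 2*(-8)) = -439 + (⅓)*(-8)*(1 - 16) = -439 + (⅓)*(-8)*(-15) = -439 + 40 = -399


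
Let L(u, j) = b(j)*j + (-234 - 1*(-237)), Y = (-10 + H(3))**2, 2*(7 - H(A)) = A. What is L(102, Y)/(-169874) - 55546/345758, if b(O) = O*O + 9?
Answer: -395870920591/1879529423744 ≈ -0.21062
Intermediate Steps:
H(A) = 7 - A/2
b(O) = 9 + O**2 (b(O) = O**2 + 9 = 9 + O**2)
Y = 81/4 (Y = (-10 + (7 - 1/2*3))**2 = (-10 + (7 - 3/2))**2 = (-10 + 11/2)**2 = (-9/2)**2 = 81/4 ≈ 20.250)
L(u, j) = 3 + j*(9 + j**2) (L(u, j) = (9 + j**2)*j + (-234 - 1*(-237)) = j*(9 + j**2) + (-234 + 237) = j*(9 + j**2) + 3 = 3 + j*(9 + j**2))
L(102, Y)/(-169874) - 55546/345758 = (3 + 81*(9 + (81/4)**2)/4)/(-169874) - 55546/345758 = (3 + 81*(9 + 6561/16)/4)*(-1/169874) - 55546*1/345758 = (3 + (81/4)*(6705/16))*(-1/169874) - 27773/172879 = (3 + 543105/64)*(-1/169874) - 27773/172879 = (543297/64)*(-1/169874) - 27773/172879 = -543297/10871936 - 27773/172879 = -395870920591/1879529423744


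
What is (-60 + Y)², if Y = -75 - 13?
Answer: 21904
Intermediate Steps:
Y = -88
(-60 + Y)² = (-60 - 88)² = (-148)² = 21904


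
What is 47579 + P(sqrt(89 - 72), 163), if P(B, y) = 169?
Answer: 47748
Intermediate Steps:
47579 + P(sqrt(89 - 72), 163) = 47579 + 169 = 47748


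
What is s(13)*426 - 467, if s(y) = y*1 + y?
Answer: 10609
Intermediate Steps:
s(y) = 2*y (s(y) = y + y = 2*y)
s(13)*426 - 467 = (2*13)*426 - 467 = 26*426 - 467 = 11076 - 467 = 10609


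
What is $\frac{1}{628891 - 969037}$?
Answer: $- \frac{1}{340146} \approx -2.9399 \cdot 10^{-6}$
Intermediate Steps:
$\frac{1}{628891 - 969037} = \frac{1}{-340146} = - \frac{1}{340146}$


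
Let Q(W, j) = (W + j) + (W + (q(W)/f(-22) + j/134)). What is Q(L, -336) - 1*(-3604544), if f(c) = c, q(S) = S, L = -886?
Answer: 2655023165/737 ≈ 3.6025e+6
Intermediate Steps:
Q(W, j) = 43*W/22 + 135*j/134 (Q(W, j) = (W + j) + (W + (W/(-22) + j/134)) = (W + j) + (W + (W*(-1/22) + j*(1/134))) = (W + j) + (W + (-W/22 + j/134)) = (W + j) + (j/134 + 21*W/22) = 43*W/22 + 135*j/134)
Q(L, -336) - 1*(-3604544) = ((43/22)*(-886) + (135/134)*(-336)) - 1*(-3604544) = (-19049/11 - 22680/67) + 3604544 = -1525763/737 + 3604544 = 2655023165/737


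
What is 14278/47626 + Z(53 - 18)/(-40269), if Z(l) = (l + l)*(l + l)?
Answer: 170796691/958925697 ≈ 0.17811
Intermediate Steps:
Z(l) = 4*l**2 (Z(l) = (2*l)*(2*l) = 4*l**2)
14278/47626 + Z(53 - 18)/(-40269) = 14278/47626 + (4*(53 - 18)**2)/(-40269) = 14278*(1/47626) + (4*35**2)*(-1/40269) = 7139/23813 + (4*1225)*(-1/40269) = 7139/23813 + 4900*(-1/40269) = 7139/23813 - 4900/40269 = 170796691/958925697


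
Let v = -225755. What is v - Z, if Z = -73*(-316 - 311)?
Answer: -271526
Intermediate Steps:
Z = 45771 (Z = -73*(-627) = 45771)
v - Z = -225755 - 1*45771 = -225755 - 45771 = -271526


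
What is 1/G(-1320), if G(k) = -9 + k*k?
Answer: 1/1742391 ≈ 5.7392e-7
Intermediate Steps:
G(k) = -9 + k²
1/G(-1320) = 1/(-9 + (-1320)²) = 1/(-9 + 1742400) = 1/1742391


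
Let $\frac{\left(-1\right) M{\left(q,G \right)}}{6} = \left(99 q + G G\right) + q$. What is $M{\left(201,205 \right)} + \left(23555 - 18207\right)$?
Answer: $-367402$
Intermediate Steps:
$M{\left(q,G \right)} = - 600 q - 6 G^{2}$ ($M{\left(q,G \right)} = - 6 \left(\left(99 q + G G\right) + q\right) = - 6 \left(\left(99 q + G^{2}\right) + q\right) = - 6 \left(\left(G^{2} + 99 q\right) + q\right) = - 6 \left(G^{2} + 100 q\right) = - 600 q - 6 G^{2}$)
$M{\left(201,205 \right)} + \left(23555 - 18207\right) = \left(\left(-600\right) 201 - 6 \cdot 205^{2}\right) + \left(23555 - 18207\right) = \left(-120600 - 252150\right) + \left(23555 - 18207\right) = -372750 + 5348 = -367402$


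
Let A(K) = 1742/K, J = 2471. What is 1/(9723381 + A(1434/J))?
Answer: 717/6973816418 ≈ 1.0281e-7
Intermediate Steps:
1/(9723381 + A(1434/J)) = 1/(9723381 + 1742/((1434/2471))) = 1/(9723381 + 1742/((1434*(1/2471)))) = 1/(9723381 + 1742/(1434/2471)) = 1/(9723381 + 1742*(2471/1434)) = 1/(9723381 + 2152241/717) = 1/(6973816418/717) = 717/6973816418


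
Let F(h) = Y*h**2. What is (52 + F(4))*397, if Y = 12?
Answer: 96868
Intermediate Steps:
F(h) = 12*h**2
(52 + F(4))*397 = (52 + 12*4**2)*397 = (52 + 12*16)*397 = (52 + 192)*397 = 244*397 = 96868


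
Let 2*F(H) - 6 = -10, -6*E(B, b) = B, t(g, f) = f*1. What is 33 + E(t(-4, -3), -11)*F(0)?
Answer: 32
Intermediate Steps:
t(g, f) = f
E(B, b) = -B/6
F(H) = -2 (F(H) = 3 + (½)*(-10) = 3 - 5 = -2)
33 + E(t(-4, -3), -11)*F(0) = 33 - ⅙*(-3)*(-2) = 33 + (½)*(-2) = 33 - 1 = 32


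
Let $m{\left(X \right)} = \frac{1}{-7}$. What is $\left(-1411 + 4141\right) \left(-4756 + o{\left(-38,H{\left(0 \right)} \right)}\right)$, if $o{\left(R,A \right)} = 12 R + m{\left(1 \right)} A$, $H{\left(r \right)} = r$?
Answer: $-14228760$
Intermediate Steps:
$m{\left(X \right)} = - \frac{1}{7}$
$o{\left(R,A \right)} = 12 R - \frac{A}{7}$
$\left(-1411 + 4141\right) \left(-4756 + o{\left(-38,H{\left(0 \right)} \right)}\right) = \left(-1411 + 4141\right) \left(-4756 + \left(12 \left(-38\right) - 0\right)\right) = 2730 \left(-4756 + \left(-456 + 0\right)\right) = 2730 \left(-4756 - 456\right) = 2730 \left(-5212\right) = -14228760$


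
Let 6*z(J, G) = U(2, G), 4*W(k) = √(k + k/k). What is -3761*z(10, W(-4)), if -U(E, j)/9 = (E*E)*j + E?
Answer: 11283 + 11283*I*√3/2 ≈ 11283.0 + 9771.4*I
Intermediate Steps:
W(k) = √(1 + k)/4 (W(k) = √(k + k/k)/4 = √(k + 1)/4 = √(1 + k)/4)
U(E, j) = -9*E - 9*j*E² (U(E, j) = -9*((E*E)*j + E) = -9*(E²*j + E) = -9*(j*E² + E) = -9*(E + j*E²) = -9*E - 9*j*E²)
z(J, G) = -3 - 6*G (z(J, G) = (-9*2*(1 + 2*G))/6 = (-18 - 36*G)/6 = -3 - 6*G)
-3761*z(10, W(-4)) = -3761*(-3 - 3*√(1 - 4)/2) = -3761*(-3 - 3*√(-3)/2) = -3761*(-3 - 3*I*√3/2) = 11283 + 11283*I*√3/2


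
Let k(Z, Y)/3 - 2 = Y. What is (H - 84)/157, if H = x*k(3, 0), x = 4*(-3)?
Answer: -156/157 ≈ -0.99363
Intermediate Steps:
k(Z, Y) = 6 + 3*Y
x = -12
H = -72 (H = -12*(6 + 3*0) = -12*(6 + 0) = -12*6 = -72)
(H - 84)/157 = (-72 - 84)/157 = (1/157)*(-156) = -156/157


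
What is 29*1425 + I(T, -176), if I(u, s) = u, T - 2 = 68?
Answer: 41395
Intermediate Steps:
T = 70 (T = 2 + 68 = 70)
29*1425 + I(T, -176) = 29*1425 + 70 = 41325 + 70 = 41395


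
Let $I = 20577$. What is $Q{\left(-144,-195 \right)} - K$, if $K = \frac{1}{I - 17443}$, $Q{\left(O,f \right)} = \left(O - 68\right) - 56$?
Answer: $- \frac{839913}{3134} \approx -268.0$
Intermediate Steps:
$Q{\left(O,f \right)} = -124 + O$ ($Q{\left(O,f \right)} = \left(-68 + O\right) - 56 = -124 + O$)
$K = \frac{1}{3134}$ ($K = \frac{1}{20577 - 17443} = \frac{1}{3134} \approx 0.00031908$)
$Q{\left(-144,-195 \right)} - K = \left(-124 - 144\right) - \frac{1}{3134} = -268 - \frac{1}{3134} = - \frac{839913}{3134}$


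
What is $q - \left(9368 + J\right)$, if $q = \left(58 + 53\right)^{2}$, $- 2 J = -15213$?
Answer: $- \frac{9307}{2} \approx -4653.5$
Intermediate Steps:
$J = \frac{15213}{2}$ ($J = \left(- \frac{1}{2}\right) \left(-15213\right) = \frac{15213}{2} \approx 7606.5$)
$q = 12321$ ($q = 111^{2} = 12321$)
$q - \left(9368 + J\right) = 12321 - \frac{33949}{2} = - \frac{9307}{2}$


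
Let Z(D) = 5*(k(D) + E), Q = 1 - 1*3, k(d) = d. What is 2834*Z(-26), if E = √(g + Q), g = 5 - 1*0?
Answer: -368420 + 14170*√3 ≈ -3.4388e+5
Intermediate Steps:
g = 5 (g = 5 + 0 = 5)
Q = -2 (Q = 1 - 3 = -2)
E = √3 (E = √(5 - 2) = √3 ≈ 1.7320)
Z(D) = 5*D + 5*√3 (Z(D) = 5*(D + √3) = 5*D + 5*√3)
2834*Z(-26) = 2834*(5*(-26) + 5*√3) = 2834*(-130 + 5*√3) = -368420 + 14170*√3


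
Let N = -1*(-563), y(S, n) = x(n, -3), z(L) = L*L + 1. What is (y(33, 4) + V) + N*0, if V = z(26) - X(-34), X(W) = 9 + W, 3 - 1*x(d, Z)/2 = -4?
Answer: 716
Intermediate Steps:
z(L) = 1 + L² (z(L) = L² + 1 = 1 + L²)
x(d, Z) = 14 (x(d, Z) = 6 - 2*(-4) = 6 + 8 = 14)
y(S, n) = 14
V = 702 (V = (1 + 26²) - (9 - 34) = (1 + 676) - 1*(-25) = 677 + 25 = 702)
N = 563
(y(33, 4) + V) + N*0 = (14 + 702) + 563*0 = 716 + 0 = 716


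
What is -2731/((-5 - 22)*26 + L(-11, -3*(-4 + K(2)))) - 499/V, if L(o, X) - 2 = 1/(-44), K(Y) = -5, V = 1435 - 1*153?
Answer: 138680549/39486882 ≈ 3.5121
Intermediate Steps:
V = 1282 (V = 1435 - 153 = 1282)
L(o, X) = 87/44 (L(o, X) = 2 + 1/(-44) = 2 - 1/44 = 87/44)
-2731/((-5 - 22)*26 + L(-11, -3*(-4 + K(2)))) - 499/V = -2731/((-5 - 22)*26 + 87/44) - 499/1282 = -2731/(-27*26 + 87/44) - 499*1/1282 = -2731/(-702 + 87/44) - 499/1282 = -2731/(-30801/44) - 499/1282 = -2731*(-44/30801) - 499/1282 = 120164/30801 - 499/1282 = 138680549/39486882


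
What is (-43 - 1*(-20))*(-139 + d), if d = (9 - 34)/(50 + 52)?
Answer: 326669/102 ≈ 3202.6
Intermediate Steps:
d = -25/102 ≈ -0.24510
(-43 - 1*(-20))*(-139 + d) = (-43 - 1*(-20))*(-139 - 25/102) = (-43 + 20)*(-14203/102) = -23*(-14203/102) = 326669/102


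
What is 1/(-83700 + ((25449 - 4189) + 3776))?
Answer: -1/58664 ≈ -1.7046e-5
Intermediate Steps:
1/(-83700 + ((25449 - 4189) + 3776)) = 1/(-83700 + (21260 + 3776)) = 1/(-83700 + 25036) = 1/(-58664) = -1/58664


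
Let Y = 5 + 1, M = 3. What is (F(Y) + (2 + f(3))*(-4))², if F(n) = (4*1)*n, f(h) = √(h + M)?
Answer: 352 - 128*√6 ≈ 38.465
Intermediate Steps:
f(h) = √(3 + h) (f(h) = √(h + 3) = √(3 + h))
Y = 6
F(n) = 4*n
(F(Y) + (2 + f(3))*(-4))² = (4*6 + (2 + √(3 + 3))*(-4))² = (24 + (2 + √6)*(-4))² = (24 + (-8 - 4*√6))² = (16 - 4*√6)²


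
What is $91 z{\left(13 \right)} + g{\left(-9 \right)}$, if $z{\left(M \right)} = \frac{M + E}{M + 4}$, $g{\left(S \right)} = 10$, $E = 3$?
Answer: $\frac{1626}{17} \approx 95.647$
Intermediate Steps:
$z{\left(M \right)} = \frac{3 + M}{4 + M}$ ($z{\left(M \right)} = \frac{M + 3}{M + 4} = \frac{3 + M}{4 + M}$)
$91 z{\left(13 \right)} + g{\left(-9 \right)} = 91 \frac{3 + 13}{4 + 13} + 10 = 91 \cdot \frac{1}{17} \cdot 16 + 10 = 91 \cdot \frac{16}{17} + 10 = \frac{1456}{17} + 10 = \frac{1626}{17}$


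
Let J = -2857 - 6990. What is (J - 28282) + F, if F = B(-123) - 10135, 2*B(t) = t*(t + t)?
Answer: -33135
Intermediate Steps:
J = -9847
B(t) = t² (B(t) = (t*(t + t))/2 = (t*(2*t))/2 = (2*t²)/2 = t²)
F = 4994 (F = (-123)² - 10135 = 15129 - 10135 = 4994)
(J - 28282) + F = (-9847 - 28282) + 4994 = -38129 + 4994 = -33135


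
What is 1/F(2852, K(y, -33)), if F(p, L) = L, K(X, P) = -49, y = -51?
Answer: -1/49 ≈ -0.020408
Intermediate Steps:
1/F(2852, K(y, -33)) = 1/(-49) = -1/49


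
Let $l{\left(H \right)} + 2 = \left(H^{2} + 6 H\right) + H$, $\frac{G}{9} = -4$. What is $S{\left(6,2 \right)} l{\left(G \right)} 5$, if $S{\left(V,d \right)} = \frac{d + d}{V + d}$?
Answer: $2605$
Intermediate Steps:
$G = -36$ ($G = 9 \left(-4\right) = -36$)
$l{\left(H \right)} = -2 + H^{2} + 7 H$ ($l{\left(H \right)} = -2 + \left(\left(H^{2} + 6 H\right) + H\right) = -2 + \left(H^{2} + 7 H\right) = -2 + H^{2} + 7 H$)
$S{\left(V,d \right)} = \frac{2 d}{V + d}$
$S{\left(6,2 \right)} l{\left(G \right)} 5 = 2 \cdot 2 \frac{1}{6 + 2} \left(-2 + \left(-36\right)^{2} + 7 \left(-36\right)\right) 5 = 2 \cdot 2 \cdot \frac{1}{8} \left(-2 + 1296 - 252\right) 5 = 2 \cdot 2 \cdot \frac{1}{8} \cdot 1042 \cdot 5 = \frac{1}{2} \cdot 1042 \cdot 5 = 521 \cdot 5 = 2605$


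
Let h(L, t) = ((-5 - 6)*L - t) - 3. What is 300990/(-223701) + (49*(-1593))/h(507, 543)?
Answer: 1735385243/152191247 ≈ 11.403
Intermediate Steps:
h(L, t) = -3 - t - 11*L (h(L, t) = (-11*L - t) - 3 = (-t - 11*L) - 3 = -3 - t - 11*L)
300990/(-223701) + (49*(-1593))/h(507, 543) = 300990/(-223701) + (49*(-1593))/(-3 - 1*543 - 11*507) = 300990*(-1/223701) - 78057/(-3 - 543 - 5577) = -100330/74567 - 78057/(-6123) = -100330/74567 - 78057*(-1/6123) = -100330/74567 + 26019/2041 = 1735385243/152191247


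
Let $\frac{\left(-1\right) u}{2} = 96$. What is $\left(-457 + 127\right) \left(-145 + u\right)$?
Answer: $111210$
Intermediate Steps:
$u = -192$ ($u = \left(-2\right) 96 = -192$)
$\left(-457 + 127\right) \left(-145 + u\right) = \left(-457 + 127\right) \left(-145 - 192\right) = \left(-330\right) \left(-337\right) = 111210$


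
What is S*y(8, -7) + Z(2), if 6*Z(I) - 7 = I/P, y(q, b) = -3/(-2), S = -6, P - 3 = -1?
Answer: -23/3 ≈ -7.6667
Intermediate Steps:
P = 2 (P = 3 - 1 = 2)
y(q, b) = 3/2 (y(q, b) = -3*(-½) = 3/2)
Z(I) = 7/6 + I/12 (Z(I) = 7/6 + (I/2)/6 = 7/6 + I/12)
S*y(8, -7) + Z(2) = -6*3/2 + (7/6 + (1/12)*2) = -9 + (7/6 + ⅙) = -9 + 4/3 = -23/3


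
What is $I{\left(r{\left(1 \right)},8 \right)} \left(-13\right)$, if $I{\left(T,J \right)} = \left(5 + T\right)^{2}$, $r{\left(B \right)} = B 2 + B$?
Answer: $-832$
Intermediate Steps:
$r{\left(B \right)} = 3 B$ ($r{\left(B \right)} = 2 B + B = 3 B$)
$I{\left(r{\left(1 \right)},8 \right)} \left(-13\right) = \left(5 + 3 \cdot 1\right)^{2} \left(-13\right) = \left(5 + 3\right)^{2} \left(-13\right) = 8^{2} \left(-13\right) = 64 \left(-13\right) = -832$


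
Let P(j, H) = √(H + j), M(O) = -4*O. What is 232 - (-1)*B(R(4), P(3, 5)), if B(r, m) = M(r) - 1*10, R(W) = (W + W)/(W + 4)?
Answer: 218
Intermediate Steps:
R(W) = 2*W/(4 + W) (R(W) = (2*W)/(4 + W) = 2*W/(4 + W))
B(r, m) = -10 - 4*r (B(r, m) = -4*r - 1*10 = -4*r - 10 = -10 - 4*r)
232 - (-1)*B(R(4), P(3, 5)) = 232 - (-1)*(-10 - 8*4/(4 + 4)) = 232 - (-1)*(-10 - 8*4/8) = 232 - (-1)*(-10 - 4*1) = 232 - (-1)*(-10 - 4) = 232 - (-1)*(-14) = 232 - 1*14 = 232 - 14 = 218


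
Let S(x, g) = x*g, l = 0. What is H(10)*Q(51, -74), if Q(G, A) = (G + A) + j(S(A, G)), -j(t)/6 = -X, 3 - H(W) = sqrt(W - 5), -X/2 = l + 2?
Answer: -141 + 47*sqrt(5) ≈ -35.905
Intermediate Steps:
X = -4 (X = -2*(0 + 2) = -2*2 = -4)
S(x, g) = g*x
H(W) = 3 - sqrt(-5 + W) (H(W) = 3 - sqrt(W - 5) = 3 - sqrt(-5 + W))
j(t) = -24 (j(t) = -(-6)*(-4) = -6*4 = -24)
Q(G, A) = -24 + A + G (Q(G, A) = (G + A) - 24 = (A + G) - 24 = -24 + A + G)
H(10)*Q(51, -74) = (3 - sqrt(-5 + 10))*(-24 - 74 + 51) = (3 - sqrt(5))*(-47) = -141 + 47*sqrt(5)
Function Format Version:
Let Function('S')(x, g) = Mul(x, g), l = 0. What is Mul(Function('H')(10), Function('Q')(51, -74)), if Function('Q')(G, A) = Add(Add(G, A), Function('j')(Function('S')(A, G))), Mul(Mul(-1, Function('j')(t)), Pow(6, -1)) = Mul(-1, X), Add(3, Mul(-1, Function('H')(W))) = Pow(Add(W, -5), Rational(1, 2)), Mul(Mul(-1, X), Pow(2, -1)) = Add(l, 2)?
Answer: Add(-141, Mul(47, Pow(5, Rational(1, 2)))) ≈ -35.905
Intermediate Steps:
X = -4 (X = Mul(-2, Add(0, 2)) = Mul(-2, 2) = -4)
Function('S')(x, g) = Mul(g, x)
Function('H')(W) = Add(3, Mul(-1, Pow(Add(-5, W), Rational(1, 2)))) (Function('H')(W) = Add(3, Mul(-1, Pow(Add(W, -5), Rational(1, 2)))) = Add(3, Mul(-1, Pow(Add(-5, W), Rational(1, 2)))))
Function('j')(t) = -24 (Function('j')(t) = Mul(-6, Mul(-1, -4)) = Mul(-6, 4) = -24)
Function('Q')(G, A) = Add(-24, A, G) (Function('Q')(G, A) = Add(Add(G, A), -24) = Add(Add(A, G), -24) = Add(-24, A, G))
Mul(Function('H')(10), Function('Q')(51, -74)) = Mul(Add(3, Mul(-1, Pow(Add(-5, 10), Rational(1, 2)))), Add(-24, -74, 51)) = Mul(Add(3, Mul(-1, Pow(5, Rational(1, 2)))), -47) = Add(-141, Mul(47, Pow(5, Rational(1, 2))))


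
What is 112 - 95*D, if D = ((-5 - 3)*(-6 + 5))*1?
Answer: -648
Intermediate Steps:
D = 8 (D = -8*(-1)*1 = 8*1 = 8)
112 - 95*D = 112 - 95*8 = 112 - 760 = -648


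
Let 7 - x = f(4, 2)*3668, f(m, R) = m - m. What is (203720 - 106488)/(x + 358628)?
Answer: 97232/358635 ≈ 0.27112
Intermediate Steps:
f(m, R) = 0
x = 7 (x = 7 - 0*3668 = 7 - 1*0 = 7 + 0 = 7)
(203720 - 106488)/(x + 358628) = (203720 - 106488)/(7 + 358628) = 97232/358635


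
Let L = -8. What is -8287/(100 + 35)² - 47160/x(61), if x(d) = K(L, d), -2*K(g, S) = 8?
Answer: 214864463/18225 ≈ 11790.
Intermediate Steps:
K(g, S) = -4 (K(g, S) = -½*8 = -4)
x(d) = -4
-8287/(100 + 35)² - 47160/x(61) = -8287/(100 + 35)² - 47160/(-4) = -8287/(135²) - 47160*(-¼) = -8287/18225 + 11790 = 214864463/18225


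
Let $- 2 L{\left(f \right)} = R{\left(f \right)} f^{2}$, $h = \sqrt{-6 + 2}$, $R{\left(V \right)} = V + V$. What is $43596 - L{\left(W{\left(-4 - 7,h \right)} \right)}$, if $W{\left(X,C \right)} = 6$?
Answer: $43812$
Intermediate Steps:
$R{\left(V \right)} = 2 V$
$h = 2 i$ ($h = \sqrt{-4} = 2 i \approx 2.0 i$)
$L{\left(f \right)} = - f^{3}$ ($L{\left(f \right)} = - \frac{2 f f^{2}}{2} = - \frac{2 f^{3}}{2} = - f^{3}$)
$43596 - L{\left(W{\left(-4 - 7,h \right)} \right)} = 43596 - - 6^{3} = 43596 - \left(-1\right) 216 = 43596 - -216 = 43596 + 216 = 43812$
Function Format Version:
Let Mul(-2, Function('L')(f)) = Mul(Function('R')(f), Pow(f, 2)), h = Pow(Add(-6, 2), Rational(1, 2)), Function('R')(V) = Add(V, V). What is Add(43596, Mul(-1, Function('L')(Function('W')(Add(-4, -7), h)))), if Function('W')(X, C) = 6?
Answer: 43812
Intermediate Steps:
Function('R')(V) = Mul(2, V)
h = Mul(2, I) (h = Pow(-4, Rational(1, 2)) = Mul(2, I) ≈ Mul(2.0000, I))
Function('L')(f) = Mul(-1, Pow(f, 3)) (Function('L')(f) = Mul(Rational(-1, 2), Mul(Mul(2, f), Pow(f, 2))) = Mul(Rational(-1, 2), Mul(2, Pow(f, 3))) = Mul(-1, Pow(f, 3)))
Add(43596, Mul(-1, Function('L')(Function('W')(Add(-4, -7), h)))) = Add(43596, Mul(-1, Mul(-1, Pow(6, 3)))) = Add(43596, Mul(-1, Mul(-1, 216))) = Add(43596, Mul(-1, -216)) = Add(43596, 216) = 43812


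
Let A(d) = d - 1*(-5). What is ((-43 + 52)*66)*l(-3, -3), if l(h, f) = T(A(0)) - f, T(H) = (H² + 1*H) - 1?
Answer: 19008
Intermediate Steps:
A(d) = 5 + d (A(d) = d + 5 = 5 + d)
T(H) = -1 + H + H² (T(H) = (H² + H) - 1 = (H + H²) - 1 = -1 + H + H²)
l(h, f) = 29 - f (l(h, f) = (-1 + (5 + 0) + (5 + 0)²) - f = (-1 + 5 + 5²) - f = (-1 + 5 + 25) - f = 29 - f)
((-43 + 52)*66)*l(-3, -3) = ((-43 + 52)*66)*(29 - 1*(-3)) = (9*66)*(29 + 3) = 594*32 = 19008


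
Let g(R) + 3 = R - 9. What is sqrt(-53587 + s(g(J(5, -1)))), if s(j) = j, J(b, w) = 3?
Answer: 2*I*sqrt(13399) ≈ 231.51*I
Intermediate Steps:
g(R) = -12 + R (g(R) = -3 + (R - 9) = -3 + (-9 + R) = -12 + R)
sqrt(-53587 + s(g(J(5, -1)))) = sqrt(-53587 + (-12 + 3)) = sqrt(-53587 - 9) = sqrt(-53596) = 2*I*sqrt(13399)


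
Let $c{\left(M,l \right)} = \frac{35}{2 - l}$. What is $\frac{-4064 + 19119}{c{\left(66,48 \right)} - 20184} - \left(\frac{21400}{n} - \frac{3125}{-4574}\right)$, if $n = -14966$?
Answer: $\frac{26651652815}{31779959969758} \approx 0.00083863$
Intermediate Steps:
$\frac{-4064 + 19119}{c{\left(66,48 \right)} - 20184} - \left(\frac{21400}{n} - \frac{3125}{-4574}\right) = \frac{-4064 + 19119}{- \frac{35}{-2 + 48} - 20184} - \left(\frac{21400}{-14966} - \frac{3125}{-4574}\right) = \frac{15055}{- \frac{35}{46} - 20184} - \left(21400 \left(- \frac{1}{14966}\right) - - \frac{3125}{4574}\right) = \frac{15055}{\left(-35\right) \frac{1}{46} - 20184} - \left(- \frac{10700}{7483} + \frac{3125}{4574}\right) = \frac{15055}{- \frac{35}{46} - 20184} - - \frac{25557425}{34227242} = \frac{15055}{- \frac{928499}{46}} + \frac{25557425}{34227242} = 15055 \left(- \frac{46}{928499}\right) + \frac{25557425}{34227242} = - \frac{692530}{928499} + \frac{25557425}{34227242} = \frac{26651652815}{31779959969758}$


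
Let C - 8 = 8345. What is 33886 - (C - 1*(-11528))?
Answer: 14005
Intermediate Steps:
C = 8353 (C = 8 + 8345 = 8353)
33886 - (C - 1*(-11528)) = 33886 - (8353 - 1*(-11528)) = 33886 - (8353 + 11528) = 33886 - 1*19881 = 33886 - 19881 = 14005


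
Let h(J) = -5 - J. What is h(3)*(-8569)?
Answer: 68552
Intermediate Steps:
h(3)*(-8569) = (-5 - 1*3)*(-8569) = (-5 - 3)*(-8569) = -8*(-8569) = 68552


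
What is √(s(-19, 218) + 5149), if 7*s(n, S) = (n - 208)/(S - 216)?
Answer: √1006026/14 ≈ 71.643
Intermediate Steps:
s(n, S) = (-208 + n)/(7*(-216 + S)) (s(n, S) = ((n - 208)/(S - 216))/7 = ((-208 + n)/(-216 + S))/7 = (-208 + n)/(7*(-216 + S)))
√(s(-19, 218) + 5149) = √((-208 - 19)/(7*(-216 + 218)) + 5149) = √((⅐)*(-227)/2 + 5149) = √((⅐)*(½)*(-227) + 5149) = √(-227/14 + 5149) = √(71859/14) = √1006026/14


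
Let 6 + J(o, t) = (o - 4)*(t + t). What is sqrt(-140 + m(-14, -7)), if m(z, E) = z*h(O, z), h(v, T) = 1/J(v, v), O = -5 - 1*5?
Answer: I*sqrt(2628619)/137 ≈ 11.834*I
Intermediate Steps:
O = -10 (O = -5 - 5 = -10)
J(o, t) = -6 + 2*t*(-4 + o) (J(o, t) = -6 + (o - 4)*(t + t) = -6 + (-4 + o)*(2*t) = -6 + 2*t*(-4 + o))
h(v, T) = 1/(-6 - 8*v + 2*v**2) (h(v, T) = 1/(-6 - 8*v + 2*v*v) = 1/(-6 - 8*v + 2*v**2))
m(z, E) = z/274 (m(z, E) = z*(1/(2*(-3 + (-10)**2 - 4*(-10)))) = z*(1/(2*(-3 + 100 + 40))) = z*((1/2)/137) = z*((1/2)*(1/137)) = z*(1/274) = z/274)
sqrt(-140 + m(-14, -7)) = sqrt(-140 + (1/274)*(-14)) = sqrt(-140 - 7/137) = sqrt(-19187/137) = I*sqrt(2628619)/137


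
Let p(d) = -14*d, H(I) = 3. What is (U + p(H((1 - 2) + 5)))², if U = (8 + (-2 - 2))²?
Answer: 676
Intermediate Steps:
U = 16 (U = (8 - 4)² = 4² = 16)
(U + p(H((1 - 2) + 5)))² = (16 - 14*3)² = (16 - 42)² = (-26)² = 676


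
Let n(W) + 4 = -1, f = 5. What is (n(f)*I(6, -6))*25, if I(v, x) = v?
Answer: -750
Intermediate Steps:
n(W) = -5 (n(W) = -4 - 1 = -5)
(n(f)*I(6, -6))*25 = -5*6*25 = -30*25 = -750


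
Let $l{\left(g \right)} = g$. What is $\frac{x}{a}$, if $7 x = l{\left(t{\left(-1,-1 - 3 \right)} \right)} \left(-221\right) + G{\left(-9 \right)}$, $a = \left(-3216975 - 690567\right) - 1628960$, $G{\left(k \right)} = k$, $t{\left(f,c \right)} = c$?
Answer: $- \frac{125}{5536502} \approx -2.2577 \cdot 10^{-5}$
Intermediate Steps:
$a = -5536502$ ($a = -3907542 - 1628960 = -5536502$)
$x = 125$ ($x = \frac{\left(-1 - 3\right) \left(-221\right) - 9}{7} = \frac{\left(-4\right) \left(-221\right) - 9}{7} = \frac{884 - 9}{7} = \frac{1}{7} \cdot 875 = 125$)
$\frac{x}{a} = \frac{125}{-5536502} = 125 \left(- \frac{1}{5536502}\right) = - \frac{125}{5536502}$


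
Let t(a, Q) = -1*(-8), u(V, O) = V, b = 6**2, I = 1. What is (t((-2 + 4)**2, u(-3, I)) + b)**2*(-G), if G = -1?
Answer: 1936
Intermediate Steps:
b = 36
t(a, Q) = 8
(t((-2 + 4)**2, u(-3, I)) + b)**2*(-G) = (8 + 36)**2*(-1*(-1)) = 44**2*1 = 1936*1 = 1936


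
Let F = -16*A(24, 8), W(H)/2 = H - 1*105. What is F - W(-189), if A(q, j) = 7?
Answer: 476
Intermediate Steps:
W(H) = -210 + 2*H (W(H) = 2*(H - 1*105) = 2*(H - 105) = 2*(-105 + H) = -210 + 2*H)
F = -112 (F = -16*7 = -112)
F - W(-189) = -112 - (-210 + 2*(-189)) = -112 - (-210 - 378) = -112 - 1*(-588) = -112 + 588 = 476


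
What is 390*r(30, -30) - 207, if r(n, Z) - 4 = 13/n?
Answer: 1522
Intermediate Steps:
r(n, Z) = 4 + 13/n
390*r(30, -30) - 207 = 390*(4 + 13/30) - 207 = 390*(133/30) - 207 = 1729 - 207 = 1522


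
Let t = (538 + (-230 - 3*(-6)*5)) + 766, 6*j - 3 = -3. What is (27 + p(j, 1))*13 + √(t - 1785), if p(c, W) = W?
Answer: 364 + 3*I*√69 ≈ 364.0 + 24.92*I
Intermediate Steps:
j = 0 (j = ½ + (⅙)*(-3) = ½ - ½ = 0)
t = 1164 (t = (538 + (-230 - (-18)*5)) + 766 = (538 + (-230 - 1*(-90))) + 766 = (538 + (-230 + 90)) + 766 = (538 - 140) + 766 = 398 + 766 = 1164)
(27 + p(j, 1))*13 + √(t - 1785) = (27 + 1)*13 + √(1164 - 1785) = 28*13 + √(-621) = 364 + 3*I*√69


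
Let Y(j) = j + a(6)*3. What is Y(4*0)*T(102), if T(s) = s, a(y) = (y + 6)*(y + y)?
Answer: 44064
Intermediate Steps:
a(y) = 2*y*(6 + y) (a(y) = (6 + y)*(2*y) = 2*y*(6 + y))
Y(j) = 432 + j (Y(j) = j + (2*6*(6 + 6))*3 = j + (2*6*12)*3 = j + 144*3 = j + 432 = 432 + j)
Y(4*0)*T(102) = (432 + 4*0)*102 = (432 + 0)*102 = 432*102 = 44064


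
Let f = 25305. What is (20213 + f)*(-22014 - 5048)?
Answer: -1231808116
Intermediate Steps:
(20213 + f)*(-22014 - 5048) = (20213 + 25305)*(-22014 - 5048) = 45518*(-27062) = -1231808116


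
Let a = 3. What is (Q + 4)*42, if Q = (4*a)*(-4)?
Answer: -1848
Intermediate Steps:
Q = -48 (Q = (4*3)*(-4) = 12*(-4) = -48)
(Q + 4)*42 = (-48 + 4)*42 = -44*42 = -1848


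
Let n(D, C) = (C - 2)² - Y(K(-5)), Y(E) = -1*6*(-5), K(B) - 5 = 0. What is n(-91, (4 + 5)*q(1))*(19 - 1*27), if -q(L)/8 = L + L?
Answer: -170288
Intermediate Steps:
q(L) = -16*L (q(L) = -8*(L + L) = -16*L)
K(B) = 5 (K(B) = 5 + 0 = 5)
Y(E) = 30 (Y(E) = -6*(-5) = 30)
n(D, C) = -30 + (-2 + C)² (n(D, C) = (C - 2)² - 1*30 = (-2 + C)² - 30 = -30 + (-2 + C)²)
n(-91, (4 + 5)*q(1))*(19 - 1*27) = (-30 + (-2 + (4 + 5)*(-16*1))²)*(19 - 1*27) = (-30 + (-2 + 9*(-16))²)*(19 - 27) = (-30 + (-2 - 144)²)*(-8) = (-30 + (-146)²)*(-8) = (-30 + 21316)*(-8) = 21286*(-8) = -170288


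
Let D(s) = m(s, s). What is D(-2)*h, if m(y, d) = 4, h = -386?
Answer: -1544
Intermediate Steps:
D(s) = 4
D(-2)*h = 4*(-386) = -1544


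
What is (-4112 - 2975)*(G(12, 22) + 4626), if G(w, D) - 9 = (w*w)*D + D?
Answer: -55455775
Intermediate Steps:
G(w, D) = 9 + D + D*w² (G(w, D) = 9 + ((w*w)*D + D) = 9 + (w²*D + D) = 9 + (D*w² + D) = 9 + (D + D*w²) = 9 + D + D*w²)
(-4112 - 2975)*(G(12, 22) + 4626) = (-4112 - 2975)*((9 + 22 + 22*12²) + 4626) = -7087*((9 + 22 + 22*144) + 4626) = -7087*((9 + 22 + 3168) + 4626) = -7087*(3199 + 4626) = -7087*7825 = -55455775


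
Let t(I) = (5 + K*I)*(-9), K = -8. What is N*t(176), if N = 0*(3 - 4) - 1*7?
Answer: -88389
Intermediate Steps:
t(I) = -45 + 72*I (t(I) = (5 - 8*I)*(-9) = -45 + 72*I)
N = -7 (N = 0*(-1) - 7 = 0 - 7 = -7)
N*t(176) = -7*(-45 + 72*176) = -7*(-45 + 12672) = -7*12627 = -88389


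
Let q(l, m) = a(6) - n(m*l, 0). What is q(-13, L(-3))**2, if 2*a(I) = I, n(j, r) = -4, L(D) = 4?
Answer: 49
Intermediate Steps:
a(I) = I/2
q(l, m) = 7 (q(l, m) = (1/2)*6 - 1*(-4) = 3 + 4 = 7)
q(-13, L(-3))**2 = 7**2 = 49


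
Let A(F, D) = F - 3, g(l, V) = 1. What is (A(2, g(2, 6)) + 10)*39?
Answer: 351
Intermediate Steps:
A(F, D) = -3 + F
(A(2, g(2, 6)) + 10)*39 = ((-3 + 2) + 10)*39 = (-1 + 10)*39 = 9*39 = 351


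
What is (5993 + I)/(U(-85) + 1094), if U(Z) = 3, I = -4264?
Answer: 1729/1097 ≈ 1.5761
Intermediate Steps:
(5993 + I)/(U(-85) + 1094) = (5993 - 4264)/(3 + 1094) = 1729/1097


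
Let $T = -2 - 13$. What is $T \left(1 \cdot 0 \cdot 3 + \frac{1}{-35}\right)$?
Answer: $\frac{3}{7} \approx 0.42857$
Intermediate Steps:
$T = -15$
$T \left(1 \cdot 0 \cdot 3 + \frac{1}{-35}\right) = - 15 \left(1 \cdot 0 \cdot 3 + \frac{1}{-35}\right) = - 15 \left(0 \cdot 3 - \frac{1}{35}\right) = - 15 \left(0 - \frac{1}{35}\right) = \left(-15\right) \left(- \frac{1}{35}\right) = \frac{3}{7}$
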